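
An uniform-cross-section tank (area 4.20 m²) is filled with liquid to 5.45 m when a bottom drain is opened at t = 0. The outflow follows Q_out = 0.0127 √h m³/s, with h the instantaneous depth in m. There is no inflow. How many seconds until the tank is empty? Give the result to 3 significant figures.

Accumulation of liquid (constant cross-section A): A dh/dt = −0.0127 √h.
∫ h^(−1/2) dh = −(0.0127/A) ∫ dt, giving 2√h = 2√h₀ − (0.0127/A) t.
Set h = 0: 2√h₀ = (0.0127/A) t_empty ⇒ t_empty = 2A√h₀/0.0127.
t_empty = 2·4.20·√5.45/0.0127 = 8.4000·2.3345/0.0127 = 1544.1 s.

1540 s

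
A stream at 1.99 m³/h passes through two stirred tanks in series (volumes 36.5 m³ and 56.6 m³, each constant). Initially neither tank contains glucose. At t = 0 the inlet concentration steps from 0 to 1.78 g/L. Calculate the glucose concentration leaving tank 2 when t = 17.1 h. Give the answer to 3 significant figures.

Species balance on tank i: dCᵢ/dt = (Cᵢ₋₁ − Cᵢ)/τᵢ with τᵢ = Vᵢ/Q.
τ₁ = 36.5/1.99 = 18.342 h; τ₂ = 56.6/1.99 = 28.442 h.
Tank 1: C₁ = C_in(1 − e^(−t/τ₁)). Tank 2 (τ₁ ≠ τ₂): C₂ = C_in[1 − (τ₁ e^(−t/τ₁) − τ₂ e^(−t/τ₂))/(τ₁ − τ₂)].
At t = 17.1: e^(−t/τ₁) = 0.39365, e^(−t/τ₂) = 0.54814.
C₂ = 1.78·[1 − (18.342·0.39365 − 28.442·0.54814)/(-10.101)] = 1.78·0.17130 = 0.30492 g/L.

0.305 g/L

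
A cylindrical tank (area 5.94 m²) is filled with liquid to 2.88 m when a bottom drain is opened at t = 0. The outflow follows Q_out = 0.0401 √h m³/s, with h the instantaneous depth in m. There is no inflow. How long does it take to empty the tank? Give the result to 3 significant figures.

503 s

A dh/dt = −Q_out = −0.0401 √h.
∫ h^(−1/2) dh = −(0.0401/A) ∫ dt, giving 2√h = 2√h₀ − (0.0401/A) t.
Set h = 0: 2√h₀ = (0.0401/A) t_empty ⇒ t_empty = 2A√h₀/0.0401.
t_empty = 2·5.94·√2.88/0.0401 = 11.880·1.6971/0.0401 = 502.77 s.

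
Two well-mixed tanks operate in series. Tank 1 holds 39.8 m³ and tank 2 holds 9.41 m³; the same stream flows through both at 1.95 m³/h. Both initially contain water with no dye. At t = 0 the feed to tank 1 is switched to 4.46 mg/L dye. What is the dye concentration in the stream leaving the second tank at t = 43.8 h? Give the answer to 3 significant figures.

3.78 mg/L

Each tank obeys Vᵢ dCᵢ/dt = Q(Cᵢ₋₁ − Cᵢ), so τᵢ = Vᵢ/Q.
τ₁ = 39.8/1.95 = 20.410 h; τ₂ = 9.41/1.95 = 4.8256 h.
Solving the cascade with C₁(0)=C₂(0)=0 gives C₂(t) = C_in[1 − (τ₁ e^(−t/τ₁) − τ₂ e^(−t/τ₂))/(τ₁ − τ₂)].
At t = 43.8: e^(−t/τ₁) = 0.11695, e^(−t/τ₂) = 0.00011432.
C₂ = 4.46·[1 − (20.410·0.11695 − 4.8256·0.00011432)/(15.585)] = 4.46·0.84687 = 3.7770 mg/L.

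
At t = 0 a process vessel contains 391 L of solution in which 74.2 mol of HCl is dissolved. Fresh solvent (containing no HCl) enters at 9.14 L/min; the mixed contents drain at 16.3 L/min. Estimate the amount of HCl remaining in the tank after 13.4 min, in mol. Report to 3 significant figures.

Total volume: dV/dt = Q_in − Q_out = -7.1600 L/min, so V(t) = 391 − 7.1600 t and V(13.4) = 295.06 L.
Solute balance: dm/dt = 0 − Q_out C = −Q_out m/V(t).
Separate: dm/m = −Q_out dt/V(t) ⇒ ln(m/m₀) = −(Q_out/(Q_in−Q_out)) ln(V/V₀).
m = m₀ (V₀/V)^(Q_out/(Q_in−Q_out)) = 74.2 × (391/295.06)^(-2.2765) = 39.088 mol.

39.1 mol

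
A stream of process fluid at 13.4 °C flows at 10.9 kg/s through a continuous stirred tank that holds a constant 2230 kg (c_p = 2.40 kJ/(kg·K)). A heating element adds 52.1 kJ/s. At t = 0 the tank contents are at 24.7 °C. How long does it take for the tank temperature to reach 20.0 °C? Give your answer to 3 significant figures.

Energy balance: M c_p dT/dt = ṁ c_p (T_in − T) + 52.1.
τ = M/ṁ = 204.59 s; T_ss = T_in + Q̇/(ṁ c_p) = 15.392 °C.
T(t) = T_ss + (T₀ − T_ss) e^(−t/τ). Set T = 20.0:
e^(−t/τ) = (20.0 − 15.392)/(24.7 − 15.392) = 0.49508
t = −204.59 · ln(0.49508) = 143.83 s.

144 s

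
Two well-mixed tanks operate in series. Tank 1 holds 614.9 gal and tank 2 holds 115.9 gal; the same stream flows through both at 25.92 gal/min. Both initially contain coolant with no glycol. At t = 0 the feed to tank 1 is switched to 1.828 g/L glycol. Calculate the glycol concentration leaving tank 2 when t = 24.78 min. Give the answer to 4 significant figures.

Each tank obeys Vᵢ dCᵢ/dt = Q(Cᵢ₋₁ − Cᵢ), so τᵢ = Vᵢ/Q.
τ₁ = 614.9/25.92 = 23.7230 min; τ₂ = 115.9/25.92 = 4.47145 min.
Solving the cascade with C₁(0)=C₂(0)=0 gives C₂(t) = C_in[1 − (τ₁ e^(−t/τ₁) − τ₂ e^(−t/τ₂))/(τ₁ − τ₂)].
At t = 24.78: e^(−t/τ₁) = 0.351848, e^(−t/τ₂) = 0.00391936.
C₂ = 1.828·[1 − (23.7230·0.351848 − 4.47145·0.00391936)/(19.2515)] = 1.828·0.567341 = 1.03710 g/L.

1.037 g/L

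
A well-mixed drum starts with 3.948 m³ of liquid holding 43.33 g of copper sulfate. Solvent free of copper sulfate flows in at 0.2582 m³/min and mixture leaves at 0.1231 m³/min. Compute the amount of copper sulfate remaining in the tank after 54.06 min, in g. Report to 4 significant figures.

16.69 g

Total volume: dV/dt = Q_in − Q_out = 0.135100 m³/min, so V(t) = 3.948 + 0.135100 t and V(54.06) = 11.2515 m³.
Species balance (pure solvent in): dm/dt = −Q_out · m/V(t).
Separate: dm/m = −Q_out dt/V(t) ⇒ ln(m/m₀) = −(Q_out/(Q_in−Q_out)) ln(V/V₀).
m = m₀ (V₀/V)^(Q_out/(Q_in−Q_out)) = 43.33 × (3.948/11.2515)^(0.911177) = 16.6861 g.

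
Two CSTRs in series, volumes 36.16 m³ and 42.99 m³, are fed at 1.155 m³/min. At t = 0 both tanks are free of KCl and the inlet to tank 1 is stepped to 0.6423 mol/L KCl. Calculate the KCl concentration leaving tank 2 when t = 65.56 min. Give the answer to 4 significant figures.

Species balance on tank i: dCᵢ/dt = (Cᵢ₋₁ − Cᵢ)/τᵢ with τᵢ = Vᵢ/Q.
τ₁ = 36.16/1.155 = 31.3074 min; τ₂ = 42.99/1.155 = 37.2208 min.
Tank 1: C₁ = C_in(1 − e^(−t/τ₁)). Tank 2 (τ₁ ≠ τ₂): C₂ = C_in[1 − (τ₁ e^(−t/τ₁) − τ₂ e^(−t/τ₂))/(τ₁ − τ₂)].
At t = 65.56: e^(−t/τ₁) = 0.123184, e^(−t/τ₂) = 0.171807.
C₂ = 0.6423·[1 − (31.3074·0.123184 − 37.2208·0.171807)/(-5.91342)] = 0.6423·0.570767 = 0.366603 mol/L.

0.3666 mol/L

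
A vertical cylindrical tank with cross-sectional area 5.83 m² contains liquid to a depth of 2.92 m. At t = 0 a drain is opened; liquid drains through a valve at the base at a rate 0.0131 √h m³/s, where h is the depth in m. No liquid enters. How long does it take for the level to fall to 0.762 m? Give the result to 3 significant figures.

Mass balance (ρ constant): A dh/dt = −0.0131 √h.
∫ h^(−1/2) dh = −(0.0131/A) ∫ dt, giving 2√h = 2√h₀ − (0.0131/A) t.
t = 2A(√h₀ − √h)/0.0131 = 2·5.83·(√2.92 − √0.762)/0.0131
  = 11.660 × (1.7088 − 0.87293) / 0.0131 = 743.99 s.

744 s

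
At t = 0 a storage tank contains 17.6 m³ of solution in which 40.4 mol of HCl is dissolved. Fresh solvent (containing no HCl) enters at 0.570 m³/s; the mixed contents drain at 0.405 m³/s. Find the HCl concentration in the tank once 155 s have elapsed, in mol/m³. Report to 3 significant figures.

Total volume: dV/dt = Q_in − Q_out = 0.16500 m³/s, so V(t) = 17.6 + 0.16500 t and V(155) = 43.175 m³.
Solute balance: dm/dt = 0 − Q_out C = −Q_out m/V(t).
dm/m = −Q_out dt/(V₀ + 0.16500 t); integrating gives ln(m/m₀) = −(Q_out/(Q_in−Q_out)) ln(V/V₀).
m = m₀ (V₀/V)^(Q_out/(Q_in−Q_out)) = 40.4 × (17.6/43.175)^(2.4545) = 4.4647 mol.
C = m/V = 4.4647/43.175 = 0.10341 mol/m³.

0.103 mol/m³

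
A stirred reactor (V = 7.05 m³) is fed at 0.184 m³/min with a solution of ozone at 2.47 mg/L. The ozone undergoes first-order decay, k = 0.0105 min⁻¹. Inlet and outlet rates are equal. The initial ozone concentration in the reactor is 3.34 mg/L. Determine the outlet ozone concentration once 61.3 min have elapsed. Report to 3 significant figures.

Species balance: V dC/dt = Q C_in − Q C − k V C.
This is linear with rate a = Q/V + k = 0.036599 min⁻¹.
C_ss = Q C_in/(Q + kV) = 1.7614 mg/L; C(t) = C_ss + (C₀ − C_ss) e^(−a t).
C(61.3) = 1.7614 + (1.5786)·e^(−0.036599·61.3) = 1.7614 + (1.5786)·0.10608 = 1.9288 mg/L.

1.93 mg/L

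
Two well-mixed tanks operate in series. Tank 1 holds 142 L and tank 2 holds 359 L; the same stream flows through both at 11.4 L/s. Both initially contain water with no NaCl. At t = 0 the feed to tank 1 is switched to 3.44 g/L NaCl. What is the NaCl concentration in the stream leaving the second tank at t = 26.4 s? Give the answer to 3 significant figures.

Species balance on tank i: dCᵢ/dt = (Cᵢ₋₁ − Cᵢ)/τᵢ with τᵢ = Vᵢ/Q.
τ₁ = 142/11.4 = 12.456 s; τ₂ = 359/11.4 = 31.491 s.
Tank 1: C₁ = C_in(1 − e^(−t/τ₁)). Tank 2 (τ₁ ≠ τ₂): C₂ = C_in[1 − (τ₁ e^(−t/τ₁) − τ₂ e^(−t/τ₂))/(τ₁ − τ₂)].
At t = 26.4: e^(−t/τ₁) = 0.12010, e^(−t/τ₂) = 0.43243.
C₂ = 3.44·[1 − (12.456·0.12010 − 31.491·0.43243)/(-19.035)] = 3.44·0.36318 = 1.2494 g/L.

1.25 g/L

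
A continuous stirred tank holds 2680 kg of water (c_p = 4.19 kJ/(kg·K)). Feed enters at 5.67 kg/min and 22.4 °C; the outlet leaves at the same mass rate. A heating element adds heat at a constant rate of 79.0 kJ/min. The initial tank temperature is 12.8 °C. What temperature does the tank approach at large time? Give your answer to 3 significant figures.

25.7 °C

M c_p dT/dt = ṁ c_p (T_in − T) + Q̇.
At steady state dT/dt = 0 ⇒ T_ss = T_in + Q̇/(ṁ c_p) = 22.4 + 79.0/(5.67·4.19) = 25.725 °C.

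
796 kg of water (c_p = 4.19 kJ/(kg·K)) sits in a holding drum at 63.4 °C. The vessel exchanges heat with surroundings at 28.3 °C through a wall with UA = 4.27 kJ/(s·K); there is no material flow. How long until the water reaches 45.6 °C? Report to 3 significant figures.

553 s

M c_p dT/dt = −UA(T − T_amb).
τ = M c_p/UA = 781.09 s; T_ss = T_amb = 28.300 °C.
T(t) = T_ss + (T₀ − T_ss)e^(−t/τ); set T = 45.6:
t = −τ ln[(T − T_ss)/(T₀ − T_ss)] = −781.09 · ln(0.49288) = 552.61 s.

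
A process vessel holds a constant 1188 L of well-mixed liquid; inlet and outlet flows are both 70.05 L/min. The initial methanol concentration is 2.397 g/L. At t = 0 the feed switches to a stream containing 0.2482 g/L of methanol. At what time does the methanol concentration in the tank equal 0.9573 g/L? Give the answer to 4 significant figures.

18.80 min

Species balance: V dC/dt = Q(C_in − C) ⇒ τ = V/Q = 16.9593 min.
C(t) = C_in + (C₀ − C_in) e^(−t/τ). Set C = 0.9573 and solve for t:
e^(−t/τ) = (C − C_in)/(C₀ − C_in) = (0.9573 − 0.2482)/(2.397 − 0.2482) = 0.329998
t = −τ ln(…) = 16.9593 × 1.10867 = 18.8023 min.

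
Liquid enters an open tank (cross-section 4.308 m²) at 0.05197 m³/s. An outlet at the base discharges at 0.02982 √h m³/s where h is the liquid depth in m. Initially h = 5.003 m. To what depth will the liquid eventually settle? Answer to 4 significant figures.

3.037 m

Level balance: A dh/dt = 0.05197 − 0.02982 √h. Setting dh/dt = 0:
Q_in = 0.02982 √h_ss ⇒ √h_ss = 0.05197/0.02982 = 1.74279.
h_ss = 1.74279² = 3.03732 m. (Since h₀ = 5.003 m > h_ss, the level will fall toward this value.)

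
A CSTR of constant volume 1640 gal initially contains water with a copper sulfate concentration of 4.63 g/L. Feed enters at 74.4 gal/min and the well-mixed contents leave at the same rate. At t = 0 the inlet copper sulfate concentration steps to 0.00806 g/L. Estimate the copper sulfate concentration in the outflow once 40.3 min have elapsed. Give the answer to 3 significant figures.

0.751 g/L

Transient balance on the dissolved component: V dC/dt = Q(C_in − C).
So dC/dt = (C_in − C)/τ with τ = V/Q = 1640/74.4 = 22.043 min.
C approaches C_in exponentially: C(t) = C_in + (C₀ − C_in) e^(−t/τ).
C(40.3) = 0.00806 + (4.63 − 0.00806)·e^(−40.3/22.043) = 0.00806 + (4.6219)·0.16070 = 0.75079 g/L.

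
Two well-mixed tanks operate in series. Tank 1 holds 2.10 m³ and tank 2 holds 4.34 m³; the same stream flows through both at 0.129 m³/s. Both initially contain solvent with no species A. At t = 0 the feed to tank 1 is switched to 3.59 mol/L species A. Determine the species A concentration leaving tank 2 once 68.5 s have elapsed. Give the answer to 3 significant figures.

2.73 mol/L

Species balance on tank i: dCᵢ/dt = (Cᵢ₋₁ − Cᵢ)/τᵢ with τᵢ = Vᵢ/Q.
τ₁ = 2.10/0.129 = 16.279 s; τ₂ = 4.34/0.129 = 33.643 s.
Tank 1: C₁ = C_in(1 − e^(−t/τ₁)). Tank 2 (τ₁ ≠ τ₂): C₂ = C_in[1 − (τ₁ e^(−t/τ₁) − τ₂ e^(−t/τ₂))/(τ₁ − τ₂)].
At t = 68.5: e^(−t/τ₁) = 0.014878, e^(−t/τ₂) = 0.13054.
C₂ = 3.59·[1 − (16.279·0.014878 − 33.643·0.13054)/(-17.364)] = 3.59·0.76102 = 2.7321 mol/L.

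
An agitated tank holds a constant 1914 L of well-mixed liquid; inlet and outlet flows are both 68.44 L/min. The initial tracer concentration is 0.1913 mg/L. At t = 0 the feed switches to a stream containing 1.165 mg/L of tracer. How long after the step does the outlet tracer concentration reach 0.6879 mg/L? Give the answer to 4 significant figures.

Species balance on the tank: V dC/dt = Q(C_in − C), so τ = V/Q = 27.9661 min.
C(t) = C_in + (C₀ − C_in) e^(−t/τ). Set C = 0.6879 and solve for t:
e^(−t/τ) = (C − C_in)/(C₀ − C_in) = (0.6879 − 1.165)/(0.1913 − 1.165) = 0.489987
t = −τ ln(…) = 27.9661 × 0.713377 = 19.9504 min.

19.95 min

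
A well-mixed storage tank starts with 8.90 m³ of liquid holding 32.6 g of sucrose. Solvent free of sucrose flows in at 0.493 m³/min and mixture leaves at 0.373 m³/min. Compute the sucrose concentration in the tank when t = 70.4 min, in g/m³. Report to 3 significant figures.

Total volume: dV/dt = Q_in − Q_out = 0.12000 m³/min, so V(t) = 8.90 + 0.12000 t and V(70.4) = 17.348 m³.
Solute balance: dm/dt = 0 − Q_out C = −Q_out m/V(t).
dm/m = −Q_out dt/(V₀ + 0.12000 t); integrating gives ln(m/m₀) = −(Q_out/(Q_in−Q_out)) ln(V/V₀).
m = m₀ (V₀/V)^(Q_out/(Q_in−Q_out)) = 32.6 × (8.90/17.348)^(3.1083) = 4.0948 g.
C = m/V = 4.0948/17.348 = 0.23604 g/m³.

0.236 g/m³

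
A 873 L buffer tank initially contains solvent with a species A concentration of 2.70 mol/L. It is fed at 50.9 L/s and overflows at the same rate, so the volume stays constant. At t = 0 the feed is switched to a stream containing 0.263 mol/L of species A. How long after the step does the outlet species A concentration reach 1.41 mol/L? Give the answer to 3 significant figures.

Transient balance on the dissolved component: V dC/dt = Q(C_in − C), so τ = V/Q = 17.151 s.
C(t) = C_in + (C₀ − C_in) e^(−t/τ). Set C = 1.41 and solve for t:
e^(−t/τ) = (C − C_in)/(C₀ − C_in) = (1.41 − 0.263)/(2.70 − 0.263) = 0.47066
t = −τ ln(…) = 17.151 × 0.75362 = 12.926 s.

12.9 s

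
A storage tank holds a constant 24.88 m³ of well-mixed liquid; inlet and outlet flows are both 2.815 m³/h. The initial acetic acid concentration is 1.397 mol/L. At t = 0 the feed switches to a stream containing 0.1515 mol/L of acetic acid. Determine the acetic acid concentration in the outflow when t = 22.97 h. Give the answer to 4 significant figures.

0.2441 mol/L

Accumulation = in − out for the solute gives V dC/dt = Q(C_in − C).
Time constant τ = V/Q = 24.88/2.815 = 8.83837 h.
C approaches C_in exponentially: C(t) = C_in + (C₀ − C_in) e^(−t/τ).
C(22.97) = 0.1515 + (1.397 − 0.1515)·e^(−22.97/8.83837) = 0.1515 + (1.24550)·0.0743556 = 0.244110 mol/L.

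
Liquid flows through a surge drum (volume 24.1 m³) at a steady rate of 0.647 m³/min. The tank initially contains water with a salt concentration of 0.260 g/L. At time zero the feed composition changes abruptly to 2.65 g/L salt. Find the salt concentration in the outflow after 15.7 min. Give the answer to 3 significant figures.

1.08 g/L

Transient balance on the dissolved component: V dC/dt = Q(C_in − C).
Time constant τ = V/Q = 24.1/0.647 = 37.249 min.
Solution: C(t) = C_in + (C₀ − C_in) e^(−t/τ).
C(15.7) = 2.65 + (0.260 − 2.65)·e^(−15.7/37.249) = 2.65 + (-2.3900)·0.65607 = 1.0820 g/L.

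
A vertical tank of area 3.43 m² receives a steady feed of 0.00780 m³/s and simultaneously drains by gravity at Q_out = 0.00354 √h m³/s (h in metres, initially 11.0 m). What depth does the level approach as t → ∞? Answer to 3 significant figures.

4.85 m

A dh/dt = Q_in − 0.00354 √h. Steady state requires inflow = outflow:
Q_in = 0.00354 √h_ss ⇒ √h_ss = 0.00780/0.00354 = 2.2034.
h_ss = 2.2034² = 4.8549 m. (Since h₀ = 11.0 m > h_ss, the level will fall toward this value.)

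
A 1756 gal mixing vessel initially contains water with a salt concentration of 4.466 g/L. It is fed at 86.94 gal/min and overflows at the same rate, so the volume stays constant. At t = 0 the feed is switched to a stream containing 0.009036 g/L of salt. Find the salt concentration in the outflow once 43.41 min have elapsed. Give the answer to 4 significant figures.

Mass balance on the solute (V constant): V dC/dt = Q(C_in − C).
So dC/dt = (C_in − C)/τ with τ = V/Q = 1756/86.94 = 20.1978 min.
C approaches C_in exponentially: C(t) = C_in + (C₀ − C_in) e^(−t/τ).
C(43.41) = 0.009036 + (4.466 − 0.009036)·e^(−43.41/20.1978) = 0.009036 + (4.45696)·0.116573 = 0.528596 g/L.

0.5286 g/L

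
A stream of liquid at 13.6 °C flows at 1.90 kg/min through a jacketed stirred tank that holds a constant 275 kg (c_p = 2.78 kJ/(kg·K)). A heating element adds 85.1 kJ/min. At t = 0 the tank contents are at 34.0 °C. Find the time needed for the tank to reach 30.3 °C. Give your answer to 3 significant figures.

287 min

Heat balance on the well-mixed liquid: M c_p dT/dt = ṁ c_p (T_in − T) + 85.1.
τ = M/ṁ = 144.74 min; T_ss = T_in + Q̇/(ṁ c_p) = 29.711 °C.
T(t) = T_ss + (T₀ − T_ss) e^(−t/τ). Set T = 30.3:
e^(−t/τ) = (30.3 − 29.711)/(34.0 − 29.711) = 0.13726
t = −144.74 · ln(0.13726) = 287.43 min.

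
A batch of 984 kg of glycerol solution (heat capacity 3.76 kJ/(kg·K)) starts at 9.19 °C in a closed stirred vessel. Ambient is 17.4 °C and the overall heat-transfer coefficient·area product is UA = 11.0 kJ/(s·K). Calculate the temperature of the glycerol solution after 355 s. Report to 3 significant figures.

14.5 °C

M c_p dT/dt = −UA(T − T_amb).
dT/dt = (T_ss − T)/τ with T_ss = T_amb = 17.400 °C, τ = M c_p/UA = 984·3.76/11.0 = 336.35 s.
Solution: T(t) = T_ss + (T₀ − T_ss) e^(−t/τ).
T(355) = 17.400 + (-8.2100)·0.34804 = 14.543 °C.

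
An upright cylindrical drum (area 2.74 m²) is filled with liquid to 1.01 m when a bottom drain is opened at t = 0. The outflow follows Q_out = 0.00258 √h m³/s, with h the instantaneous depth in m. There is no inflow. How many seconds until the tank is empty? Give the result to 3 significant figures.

2130 s

With no inflow, A dh/dt = −0.00258 √h.
Separate and integrate: 2(√h − √h₀) = −(0.00258/A) t.
Tank is empty when √h = 0: t_empty = 2A√h₀/0.00258.
t_empty = 2·2.74·√1.01/0.00258 = 5.4800·1.0050/0.00258 = 2134.6 s.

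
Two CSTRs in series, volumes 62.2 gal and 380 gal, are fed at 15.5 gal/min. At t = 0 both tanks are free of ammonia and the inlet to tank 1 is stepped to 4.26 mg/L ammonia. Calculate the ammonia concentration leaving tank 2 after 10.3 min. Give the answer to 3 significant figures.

0.978 mg/L

Each tank obeys Vᵢ dCᵢ/dt = Q(Cᵢ₋₁ − Cᵢ), so τᵢ = Vᵢ/Q.
τ₁ = 62.2/15.5 = 4.0129 min; τ₂ = 380/15.5 = 24.516 min.
Tank 1: C₁ = C_in(1 − e^(−t/τ₁)). Tank 2 (τ₁ ≠ τ₂): C₂ = C_in[1 − (τ₁ e^(−t/τ₁) − τ₂ e^(−t/τ₂))/(τ₁ − τ₂)].
At t = 10.3: e^(−t/τ₁) = 0.076787, e^(−t/τ₂) = 0.65696.
C₂ = 4.26·[1 − (4.0129·0.076787 − 24.516·0.65696)/(-20.503)] = 4.26·0.22949 = 0.97762 mg/L.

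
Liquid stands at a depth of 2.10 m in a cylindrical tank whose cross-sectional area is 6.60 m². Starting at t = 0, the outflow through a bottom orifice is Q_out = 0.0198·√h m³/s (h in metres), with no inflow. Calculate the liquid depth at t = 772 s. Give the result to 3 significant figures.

0.0848 m

With no inflow, A dh/dt = −0.0198 √h.
∫ h^(−1/2) dh = −(0.0198/A) ∫ dt, giving 2√h = 2√h₀ − (0.0198/A) t.
√h = √2.10 − 0.0198·772/(2·6.60) = 1.4491 − 1.1580 = 0.29114.
h = 0.29114² = 0.084761 m.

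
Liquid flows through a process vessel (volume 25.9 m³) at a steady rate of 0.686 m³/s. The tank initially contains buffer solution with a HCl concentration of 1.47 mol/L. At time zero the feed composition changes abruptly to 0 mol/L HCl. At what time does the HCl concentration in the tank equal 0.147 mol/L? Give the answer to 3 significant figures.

Unsteady species balance (constant V, well mixed): V dC/dt = Q(C_in − C), so τ = V/Q = 37.755 s.
C(t) = C_in + (C₀ − C_in) e^(−t/τ). Set C = 0.147 and solve for t:
e^(−t/τ) = (C − C_in)/(C₀ − C_in) = (0.147 − 0)/(1.47 − 0) = 0.10000
t = −τ ln(…) = 37.755 × 2.3026 = 86.934 s.

86.9 s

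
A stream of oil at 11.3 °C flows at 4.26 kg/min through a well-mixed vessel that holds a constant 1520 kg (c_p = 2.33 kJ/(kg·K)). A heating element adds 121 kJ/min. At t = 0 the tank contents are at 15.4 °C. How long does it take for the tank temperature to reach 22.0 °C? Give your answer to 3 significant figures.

604 min

M c_p dT/dt = ṁ c_p (T_in − T) + Q̇.
τ = M/ṁ = 356.81 min; T_ss = T_in + Q̇/(ṁ c_p) = 23.490 °C.
T(t) = T_ss + (T₀ − T_ss) e^(−t/τ). Set T = 22.0:
e^(−t/τ) = (22.0 − 23.490)/(15.4 − 23.490) = 0.18422
t = −356.81 · ln(0.18422) = 603.58 min.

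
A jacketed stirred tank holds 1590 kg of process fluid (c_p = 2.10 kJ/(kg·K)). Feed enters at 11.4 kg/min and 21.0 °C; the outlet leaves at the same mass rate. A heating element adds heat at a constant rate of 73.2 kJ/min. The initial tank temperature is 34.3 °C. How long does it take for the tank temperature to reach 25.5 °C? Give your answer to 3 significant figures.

273 min

M c_p dT/dt = ṁ c_p (T_in − T) + Q̇.
τ = M/ṁ = 139.47 min; T_ss = T_in + Q̇/(ṁ c_p) = 24.058 °C.
T(t) = T_ss + (T₀ − T_ss) e^(−t/τ). Set T = 25.5:
e^(−t/τ) = (25.5 − 24.058)/(34.3 − 24.058) = 0.14082
t = −139.47 · ln(0.14082) = 273.40 min.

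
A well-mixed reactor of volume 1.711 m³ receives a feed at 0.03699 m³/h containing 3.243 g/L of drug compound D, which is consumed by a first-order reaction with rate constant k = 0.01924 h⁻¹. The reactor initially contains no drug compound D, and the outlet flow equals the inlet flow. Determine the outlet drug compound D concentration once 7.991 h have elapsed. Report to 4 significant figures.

Accumulation = in − out − consumed: V dC/dt = Q C_in − Q C − k V C.
dC/dt = (Q/V) C_in − (Q/V + k) C; effective rate a = Q/V + k = 0.0216189 + 0.01924 = 0.0408589 h⁻¹.
C_ss = Q C_in/(Q + kV) = 1.71591 g/L; C(t) = C_ss + (C₀ − C_ss) e^(−a t).
C(7.991) = 1.71591 + (-1.71591)·e^(−0.0408589·7.991) = 1.71591 + (-1.71591)·0.721442 = 0.477981 g/L.

0.4780 g/L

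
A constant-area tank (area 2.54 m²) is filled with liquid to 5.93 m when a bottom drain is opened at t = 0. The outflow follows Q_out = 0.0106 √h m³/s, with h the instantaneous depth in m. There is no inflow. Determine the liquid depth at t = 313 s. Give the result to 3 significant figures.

Unsteady balance on liquid volume: A dh/dt = −0.0106 √h.
This is separable: 2 d(√h)/dt = −0.0106/A, so √h = √h₀ − (0.0106/(2A)) t.
√h = √5.93 − 0.0106·313/(2·2.54) = 2.4352 − 0.65311 = 1.7820.
h = 1.7820² = 3.1757 m.

3.18 m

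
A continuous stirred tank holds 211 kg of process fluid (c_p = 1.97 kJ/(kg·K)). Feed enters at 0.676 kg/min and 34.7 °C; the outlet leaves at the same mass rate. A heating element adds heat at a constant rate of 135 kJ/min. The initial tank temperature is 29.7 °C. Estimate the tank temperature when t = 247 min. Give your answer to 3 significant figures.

M c_p dT/dt = ṁ c_p (T_in − T) + Q̇.
τ = M/ṁ = 312.13 min; T_ss = T_in + Q̇/(ṁ c_p) = 34.7 + 135/(0.676·1.97) = 136.07 °C.
T approaches T_ss exponentially: T(t) = T_ss + (T₀ − T_ss) e^(−t/τ).
T(247) = 136.07 + (-106.37)·e^(−247/312.13) = 136.07 + (-106.37)·0.45324 = 87.860 °C.

87.9 °C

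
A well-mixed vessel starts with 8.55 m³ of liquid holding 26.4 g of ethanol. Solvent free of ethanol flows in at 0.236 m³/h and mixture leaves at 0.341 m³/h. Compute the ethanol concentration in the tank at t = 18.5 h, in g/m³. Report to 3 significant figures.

1.73 g/m³

Let m(t) be the amount of ethanol. Volume: V(t) = V₀ + (Q_in − Q_out) t = 8.55 − 0.10500 t; V(18.5) = 6.6075 m³.
Species balance (pure solvent in): dm/dt = −Q_out · m/V(t).
Separate: dm/m = −Q_out dt/V(t) ⇒ ln(m/m₀) = −(Q_out/(Q_in−Q_out)) ln(V/V₀).
m = m₀ (V₀/V)^(Q_out/(Q_in−Q_out)) = 26.4 × (8.55/6.6075)^(-3.2476) = 11.431 g.
C = m/V = 11.431/6.6075 = 1.7301 g/m³.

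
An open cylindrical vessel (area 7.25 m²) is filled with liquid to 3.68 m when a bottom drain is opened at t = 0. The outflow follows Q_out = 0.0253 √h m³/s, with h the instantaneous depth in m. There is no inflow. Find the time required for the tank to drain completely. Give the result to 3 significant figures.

Unsteady balance on liquid volume: A dh/dt = −0.0253 √h.
This is separable: 2 d(√h)/dt = −0.0253/A, so √h = √h₀ − (0.0253/(2A)) t.
Tank is empty when √h = 0: t_empty = 2A√h₀/0.0253.
t_empty = 2·7.25·√3.68/0.0253 = 14.500·1.9183/0.0253 = 1099.4 s.

1100 s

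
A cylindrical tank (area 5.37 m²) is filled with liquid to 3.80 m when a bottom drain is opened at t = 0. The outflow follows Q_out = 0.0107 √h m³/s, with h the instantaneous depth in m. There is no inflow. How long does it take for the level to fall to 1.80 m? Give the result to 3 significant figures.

610 s

With no inflow, A dh/dt = −0.0107 √h.
Separate and integrate: 2(√h − √h₀) = −(0.0107/A) t.
t = 2A(√h₀ − √h)/0.0107 = 2·5.37·(√3.80 − √1.80)/0.0107
  = 10.740 × (1.9494 − 1.3416) / 0.0107 = 609.99 s.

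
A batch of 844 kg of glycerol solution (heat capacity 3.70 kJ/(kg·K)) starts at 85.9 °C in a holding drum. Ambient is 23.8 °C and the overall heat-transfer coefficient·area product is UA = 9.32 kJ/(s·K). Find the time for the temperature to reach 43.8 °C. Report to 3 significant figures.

380 s

First-law balance (no shaft work): M c_p dT/dt = −UA(T − T_amb).
τ = M c_p/UA = 335.06 s; T_ss = T_amb = 23.800 °C.
T(t) = T_ss + (T₀ − T_ss)e^(−t/τ); set T = 43.8:
t = −τ ln[(T − T_ss)/(T₀ − T_ss)] = −335.06 · ln(0.32206) = 379.63 s.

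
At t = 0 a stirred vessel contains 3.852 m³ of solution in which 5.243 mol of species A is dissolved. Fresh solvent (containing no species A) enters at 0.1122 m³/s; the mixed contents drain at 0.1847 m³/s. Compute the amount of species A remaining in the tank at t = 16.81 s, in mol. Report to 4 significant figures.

1.989 mol

Total volume: dV/dt = Q_in − Q_out = -0.0725000 m³/s, so V(t) = 3.852 − 0.0725000 t and V(16.81) = 2.63327 m³.
Species balance (pure solvent in): dm/dt = −Q_out · m/V(t).
Separate: dm/m = −Q_out dt/V(t) ⇒ ln(m/m₀) = −(Q_out/(Q_in−Q_out)) ln(V/V₀).
m = m₀ (V₀/V)^(Q_out/(Q_in−Q_out)) = 5.243 × (3.852/2.63327)^(-2.54759) = 1.98950 mol.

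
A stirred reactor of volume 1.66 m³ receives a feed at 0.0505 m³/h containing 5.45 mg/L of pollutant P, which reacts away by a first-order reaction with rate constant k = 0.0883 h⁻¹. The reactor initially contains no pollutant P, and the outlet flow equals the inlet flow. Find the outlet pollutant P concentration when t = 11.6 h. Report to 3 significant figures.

Accumulation = in − out − consumed: V dC/dt = Q C_in − Q C − k V C.
dC/dt = (Q/V) C_in − (Q/V + k) C; effective rate a = Q/V + k = 0.030422 + 0.0883 = 0.11872 h⁻¹.
C_ss = Q C_in/(Q + kV) = 1.3965 mg/L; C(t) = C_ss + (C₀ − C_ss) e^(−a t).
C(11.6) = 1.3965 + (-1.3965)·e^(−0.11872·11.6) = 1.3965 + (-1.3965)·0.25229 = 1.0442 mg/L.

1.04 mg/L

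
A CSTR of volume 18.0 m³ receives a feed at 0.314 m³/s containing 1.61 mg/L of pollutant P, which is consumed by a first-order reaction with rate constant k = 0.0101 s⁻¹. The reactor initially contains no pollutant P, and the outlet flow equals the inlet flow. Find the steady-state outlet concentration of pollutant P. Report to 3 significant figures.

1.02 mg/L

Species balance: V dC/dt = Q C_in − Q C − k V C.
At steady state: 0 = Q C_in − (Q + kV) C_ss, so C_ss = Q C_in/(Q + kV).
C_ss = 0.314·1.61/(0.314 + 0.0101·18.0) = 0.50554/0.49580 = 1.0196 mg/L.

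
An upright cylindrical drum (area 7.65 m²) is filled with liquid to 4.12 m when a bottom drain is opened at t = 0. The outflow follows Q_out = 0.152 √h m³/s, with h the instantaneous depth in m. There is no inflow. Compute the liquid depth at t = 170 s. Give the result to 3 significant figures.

With no inflow, A dh/dt = −0.152 √h.
This is separable: 2 d(√h)/dt = −0.152/A, so √h = √h₀ − (0.152/(2A)) t.
√h = √4.12 − 0.152·170/(2·7.65) = 2.0298 − 1.6889 = 0.34089.
h = 0.34089² = 0.11621 m.

0.116 m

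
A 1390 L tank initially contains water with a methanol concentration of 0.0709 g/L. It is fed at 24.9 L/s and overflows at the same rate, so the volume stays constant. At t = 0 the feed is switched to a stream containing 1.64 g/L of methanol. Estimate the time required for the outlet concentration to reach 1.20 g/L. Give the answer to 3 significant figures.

Transient balance on the dissolved component: V dC/dt = Q(C_in − C), so τ = V/Q = 55.823 s.
C(t) = C_in + (C₀ − C_in) e^(−t/τ). Set C = 1.20 and solve for t:
e^(−t/τ) = (C − C_in)/(C₀ − C_in) = (1.20 − 1.64)/(0.0709 − 1.64) = 0.28042
t = −τ ln(…) = 55.823 × 1.2715 = 70.978 s.

71.0 s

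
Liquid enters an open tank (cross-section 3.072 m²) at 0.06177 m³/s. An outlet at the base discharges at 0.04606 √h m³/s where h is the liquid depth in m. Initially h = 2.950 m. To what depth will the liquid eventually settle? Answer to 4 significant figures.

Level balance: A dh/dt = 0.06177 − 0.04606 √h. Setting dh/dt = 0:
Q_in = 0.04606 √h_ss ⇒ √h_ss = 0.06177/0.04606 = 1.34108.
h_ss = 1.34108² = 1.79849 m. (Since h₀ = 2.950 m > h_ss, the level will fall toward this value.)

1.798 m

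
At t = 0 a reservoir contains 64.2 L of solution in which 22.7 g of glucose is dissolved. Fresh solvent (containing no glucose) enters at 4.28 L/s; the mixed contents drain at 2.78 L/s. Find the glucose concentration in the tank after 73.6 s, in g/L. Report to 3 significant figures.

0.0204 g/L

Total volume: dV/dt = Q_in − Q_out = 1.5000 L/s, so V(t) = 64.2 + 1.5000 t and V(73.6) = 174.60 L.
Species balance (pure solvent in): dm/dt = −Q_out · m/V(t).
Separate: dm/m = −Q_out dt/V(t) ⇒ ln(m/m₀) = −(Q_out/(Q_in−Q_out)) ln(V/V₀).
m = m₀ (V₀/V)^(Q_out/(Q_in−Q_out)) = 22.7 × (64.2/174.60)^(1.8533) = 3.5541 g.
C = m/V = 3.5541/174.60 = 0.020356 g/L.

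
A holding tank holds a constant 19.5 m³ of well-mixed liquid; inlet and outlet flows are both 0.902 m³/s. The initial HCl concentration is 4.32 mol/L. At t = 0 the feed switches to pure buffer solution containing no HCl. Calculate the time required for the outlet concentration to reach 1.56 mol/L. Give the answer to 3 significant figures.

22.0 s

Mass balance on the solute (V constant): V dC/dt = Q(C_in − C), so τ = V/Q = 21.619 s.
C(t) = C_in + (C₀ − C_in) e^(−t/τ). Set C = 1.56 and solve for t:
e^(−t/τ) = (C − C_in)/(C₀ − C_in) = (1.56 − 0)/(4.32 − 0) = 0.36111
t = −τ ln(…) = 21.619 × 1.0186 = 22.020 s.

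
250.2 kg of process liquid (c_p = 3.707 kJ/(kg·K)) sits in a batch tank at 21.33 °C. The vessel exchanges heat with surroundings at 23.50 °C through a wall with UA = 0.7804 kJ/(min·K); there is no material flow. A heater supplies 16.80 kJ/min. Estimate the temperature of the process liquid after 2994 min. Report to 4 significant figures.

43.12 °C

Lumped-capacitance energy balance: M c_p dT/dt = UA(T_amb − T) + Q̇.
dT/dt = (T_ss − T)/τ with T_ss = T_amb + Q̇/UA = 23.50 + 16.80/0.7804 = 45.0274 °C, τ = M c_p/UA = 250.2·3.707/0.7804 = 1188.48 min.
This is linear first-order; T(t) = T_ss + (T₀ − T_ss) e^(−t/τ).
T(2994) = 45.0274 + (-23.6974)·0.0805256 = 43.1192 °C.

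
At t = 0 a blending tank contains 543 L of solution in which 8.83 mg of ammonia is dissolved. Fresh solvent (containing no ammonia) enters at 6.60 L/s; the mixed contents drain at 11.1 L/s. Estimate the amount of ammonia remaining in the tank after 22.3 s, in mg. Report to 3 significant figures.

Let m(t) be the amount of ammonia. Volume: V(t) = V₀ + (Q_in − Q_out) t = 543 − 4.5000 t; V(22.3) = 442.65 L.
Solute balance: dm/dt = 0 − Q_out C = −Q_out m/V(t).
Separate: dm/m = −Q_out dt/V(t) ⇒ ln(m/m₀) = −(Q_out/(Q_in−Q_out)) ln(V/V₀).
m = m₀ (V₀/V)^(Q_out/(Q_in−Q_out)) = 8.83 × (543/442.65)^(-2.4667) = 5.3342 mg.

5.33 mg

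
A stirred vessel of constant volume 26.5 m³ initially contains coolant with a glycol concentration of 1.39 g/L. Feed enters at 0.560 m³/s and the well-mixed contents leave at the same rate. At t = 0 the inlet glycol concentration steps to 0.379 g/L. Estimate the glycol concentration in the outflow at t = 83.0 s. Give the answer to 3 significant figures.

0.554 g/L

Species balance on the tank: V dC/dt = Q(C_in − C).
Time constant τ = V/Q = 26.5/0.560 = 47.321 s.
This is linear first-order; C(t) = C_in + (C₀ − C_in) e^(−t/τ).
C(83.0) = 0.379 + (1.39 − 0.379)·e^(−83.0/47.321) = 0.379 + (1.0110)·0.17309 = 0.55399 g/L.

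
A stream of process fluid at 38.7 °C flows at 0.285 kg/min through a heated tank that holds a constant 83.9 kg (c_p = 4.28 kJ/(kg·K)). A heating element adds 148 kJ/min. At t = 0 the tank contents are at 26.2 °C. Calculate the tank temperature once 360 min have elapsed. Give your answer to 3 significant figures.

Heat balance on the well-mixed liquid: M c_p dT/dt = ṁ c_p (T_in − T) + 148.
Rearrange: dT/dt = (T_ss − T)/τ with τ = M/ṁ = 294.39 min and T_ss = T_in + Q̇/(ṁ c_p) = 160.03 °C.
This is linear first-order; T(t) = T_ss + (T₀ − T_ss) e^(−t/τ).
T(360) = 160.03 + (-133.83)·e^(−360/294.39) = 160.03 + (-133.83)·0.29438 = 120.63 °C.

121 °C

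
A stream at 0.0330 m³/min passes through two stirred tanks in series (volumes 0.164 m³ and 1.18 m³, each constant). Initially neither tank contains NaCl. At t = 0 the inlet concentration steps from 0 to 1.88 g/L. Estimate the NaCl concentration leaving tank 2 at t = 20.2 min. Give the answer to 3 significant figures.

Species balance on tank i: dCᵢ/dt = (Cᵢ₋₁ − Cᵢ)/τᵢ with τᵢ = Vᵢ/Q.
τ₁ = 0.164/0.0330 = 4.9697 min; τ₂ = 1.18/0.0330 = 35.758 min.
Tank 1: C₁ = C_in(1 − e^(−t/τ₁)). Tank 2 (τ₁ ≠ τ₂): C₂ = C_in[1 − (τ₁ e^(−t/τ₁) − τ₂ e^(−t/τ₂))/(τ₁ − τ₂)].
At t = 20.2: e^(−t/τ₁) = 0.017169, e^(−t/τ₂) = 0.56841.
C₂ = 1.88·[1 − (4.9697·0.017169 − 35.758·0.56841)/(-30.788)] = 1.88·0.34261 = 0.64411 g/L.

0.644 g/L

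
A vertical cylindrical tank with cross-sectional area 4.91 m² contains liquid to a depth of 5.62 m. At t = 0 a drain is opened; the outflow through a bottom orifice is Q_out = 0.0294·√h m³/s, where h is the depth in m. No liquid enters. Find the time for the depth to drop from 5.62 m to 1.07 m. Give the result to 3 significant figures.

With no inflow, A dh/dt = −0.0294 √h.
This is separable: 2 d(√h)/dt = −0.0294/A, so √h = √h₀ − (0.0294/(2A)) t.
t = 2A(√h₀ − √h)/0.0294 = 2·4.91·(√5.62 − √1.07)/0.0294
  = 9.8200 × (2.3707 − 1.0344) / 0.0294 = 446.32 s.

446 s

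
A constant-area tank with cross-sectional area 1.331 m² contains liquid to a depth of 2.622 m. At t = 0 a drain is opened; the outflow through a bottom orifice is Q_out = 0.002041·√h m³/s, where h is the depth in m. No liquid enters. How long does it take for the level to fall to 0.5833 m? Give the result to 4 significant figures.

1116 s

With no inflow, A dh/dt = −0.002041 √h.
Separate and integrate: 2(√h − √h₀) = −(0.002041/A) t.
t = 2A(√h₀ − √h)/0.002041 = 2·1.331·(√2.622 − √0.5833)/0.002041
  = 2.66200 × (1.61926 − 0.763741) / 0.002041 = 1115.82 s.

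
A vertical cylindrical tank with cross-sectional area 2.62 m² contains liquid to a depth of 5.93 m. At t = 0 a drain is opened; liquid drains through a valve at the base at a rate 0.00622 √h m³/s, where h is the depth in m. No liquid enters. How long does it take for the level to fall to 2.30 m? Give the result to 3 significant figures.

774 s

With no inflow, A dh/dt = −0.00622 √h.
Separate and integrate: 2(√h − √h₀) = −(0.00622/A) t.
t = 2A(√h₀ − √h)/0.00622 = 2·2.62·(√5.93 − √2.30)/0.00622
  = 5.2400 × (2.4352 − 1.5166) / 0.00622 = 773.86 s.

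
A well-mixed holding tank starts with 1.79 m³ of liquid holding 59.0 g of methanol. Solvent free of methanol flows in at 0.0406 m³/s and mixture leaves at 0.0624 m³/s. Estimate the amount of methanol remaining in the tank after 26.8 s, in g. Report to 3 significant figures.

19.0 g

Let m(t) be the amount of methanol. Volume: V(t) = V₀ + (Q_in − Q_out) t = 1.79 − 0.021800 t; V(26.8) = 1.2058 m³.
No methanol enters, so dm/dt = −Q_out · (m/V).
dm/m = −Q_out dt/(V₀ − 0.021800 t); integrating gives ln(m/m₀) = −(Q_out/(Q_in−Q_out)) ln(V/V₀).
m = m₀ (V₀/V)^(Q_out/(Q_in−Q_out)) = 59.0 × (1.79/1.2058)^(-2.8624) = 19.041 g.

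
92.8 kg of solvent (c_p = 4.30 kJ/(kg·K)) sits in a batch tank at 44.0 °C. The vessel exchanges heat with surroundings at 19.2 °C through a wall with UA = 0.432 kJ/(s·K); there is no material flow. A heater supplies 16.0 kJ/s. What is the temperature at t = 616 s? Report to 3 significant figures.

50.0 °C

Heat balance on the well-mixed liquid: M c_p dT/dt = −UA(T − T_amb) + Q̇.
dT/dt = (T_ss − T)/τ with T_ss = T_amb + Q̇/UA = 19.2 + 16.0/0.432 = 56.237 °C, τ = M c_p/UA = 92.8·4.30/0.432 = 923.70 s.
Solution: T(t) = T_ss + (T₀ − T_ss) e^(−t/τ).
T(616) = 56.237 + (-12.237)·0.51331 = 49.956 °C.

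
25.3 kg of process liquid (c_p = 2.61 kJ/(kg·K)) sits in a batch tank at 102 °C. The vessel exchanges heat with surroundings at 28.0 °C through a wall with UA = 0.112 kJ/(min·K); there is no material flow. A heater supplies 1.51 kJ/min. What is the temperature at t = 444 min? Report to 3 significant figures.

70.0 °C

M c_p dT/dt = −UA(T − T_amb) + Q̇.
dT/dt = (T_ss − T)/τ with T_ss = T_amb + Q̇/UA = 28.0 + 1.51/0.112 = 41.482 °C, τ = M c_p/UA = 25.3·2.61/0.112 = 589.58 min.
T approaches T_ss exponentially: T(t) = T_ss + (T₀ − T_ss) e^(−t/τ).
T(444) = 41.482 + (60.518)·0.47091 = 69.981 °C.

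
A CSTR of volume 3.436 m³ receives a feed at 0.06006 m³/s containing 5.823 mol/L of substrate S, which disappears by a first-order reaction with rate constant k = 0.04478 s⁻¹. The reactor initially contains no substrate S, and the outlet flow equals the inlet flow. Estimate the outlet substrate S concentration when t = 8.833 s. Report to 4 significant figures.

0.6916 mol/L

Accumulation = in − out − consumed: V dC/dt = Q C_in − Q C − k V C.
dC/dt = (Q/V) C_in − (Q/V + k) C; effective rate a = Q/V + k = 0.0174796 + 0.04478 = 0.0622596 s⁻¹.
C_ss = Q C_in/(Q + kV) = 1.63483 mol/L; C(t) = C_ss + (C₀ − C_ss) e^(−a t).
C(8.833) = 1.63483 + (-1.63483)·e^(−0.0622596·8.833) = 1.63483 + (-1.63483)·0.576985 = 0.691558 mol/L.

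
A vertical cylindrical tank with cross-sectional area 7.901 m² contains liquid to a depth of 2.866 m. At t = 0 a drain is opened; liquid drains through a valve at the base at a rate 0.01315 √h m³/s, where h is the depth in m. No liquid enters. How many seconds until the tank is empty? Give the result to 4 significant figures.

2034 s

A dh/dt = −Q_out = −0.01315 √h.
This is separable: 2 d(√h)/dt = −0.01315/A, so √h = √h₀ − (0.01315/(2A)) t.
Set h = 0: 2√h₀ = (0.01315/A) t_empty ⇒ t_empty = 2A√h₀/0.01315.
t_empty = 2·7.901·√2.866/0.01315 = 15.8020·1.69293/0.01315 = 2034.34 s.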